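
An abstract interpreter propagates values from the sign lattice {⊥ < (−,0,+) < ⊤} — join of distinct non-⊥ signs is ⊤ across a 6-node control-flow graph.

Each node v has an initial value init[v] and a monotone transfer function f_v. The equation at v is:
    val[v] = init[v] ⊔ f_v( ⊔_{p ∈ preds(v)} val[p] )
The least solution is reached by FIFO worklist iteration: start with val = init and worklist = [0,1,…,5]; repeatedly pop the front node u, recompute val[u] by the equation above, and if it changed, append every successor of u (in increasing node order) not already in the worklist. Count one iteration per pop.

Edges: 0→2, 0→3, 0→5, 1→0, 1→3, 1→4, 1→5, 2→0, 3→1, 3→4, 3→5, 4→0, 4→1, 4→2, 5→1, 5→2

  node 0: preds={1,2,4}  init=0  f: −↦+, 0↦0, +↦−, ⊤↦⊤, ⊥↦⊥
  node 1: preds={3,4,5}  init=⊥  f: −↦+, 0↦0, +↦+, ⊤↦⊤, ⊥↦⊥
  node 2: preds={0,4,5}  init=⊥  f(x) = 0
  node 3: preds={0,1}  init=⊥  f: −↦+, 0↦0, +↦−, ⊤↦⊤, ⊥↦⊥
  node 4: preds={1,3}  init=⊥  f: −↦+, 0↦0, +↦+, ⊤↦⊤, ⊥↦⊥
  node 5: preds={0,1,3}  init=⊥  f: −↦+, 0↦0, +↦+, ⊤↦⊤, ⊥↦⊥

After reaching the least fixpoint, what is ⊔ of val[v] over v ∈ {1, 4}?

0

Worklist (13 pops):
  #1 pop 0: in=⊥ → 0 (no change)
  #2 pop 1: in=⊥ → ⊥ (no change)
  #3 pop 2: in=0 → 0 (was ⊥); enqueue [0]
  #4 pop 3: in=0 → 0 (was ⊥); enqueue [1]
  #5 pop 4: in=0 → 0 (was ⊥); enqueue [2]
  #6 pop 5: in=0 → 0 (was ⊥); enqueue []
  #7 pop 0: in=0 → 0 (no change)
  #8 pop 1: in=0 → 0 (was ⊥); enqueue [0,3,4,5]
  #9 pop 2: in=0 → 0 (no change)
  #10 pop 0: in=0 → 0 (no change)
  #11 pop 3: in=0 → 0 (no change)
  #12 pop 4: in=0 → 0 (no change)
  #13 pop 5: in=0 → 0 (no change)

Fixpoint:
  val[0] = 0
  val[1] = 0
  val[2] = 0
  val[3] = 0
  val[4] = 0
  val[5] = 0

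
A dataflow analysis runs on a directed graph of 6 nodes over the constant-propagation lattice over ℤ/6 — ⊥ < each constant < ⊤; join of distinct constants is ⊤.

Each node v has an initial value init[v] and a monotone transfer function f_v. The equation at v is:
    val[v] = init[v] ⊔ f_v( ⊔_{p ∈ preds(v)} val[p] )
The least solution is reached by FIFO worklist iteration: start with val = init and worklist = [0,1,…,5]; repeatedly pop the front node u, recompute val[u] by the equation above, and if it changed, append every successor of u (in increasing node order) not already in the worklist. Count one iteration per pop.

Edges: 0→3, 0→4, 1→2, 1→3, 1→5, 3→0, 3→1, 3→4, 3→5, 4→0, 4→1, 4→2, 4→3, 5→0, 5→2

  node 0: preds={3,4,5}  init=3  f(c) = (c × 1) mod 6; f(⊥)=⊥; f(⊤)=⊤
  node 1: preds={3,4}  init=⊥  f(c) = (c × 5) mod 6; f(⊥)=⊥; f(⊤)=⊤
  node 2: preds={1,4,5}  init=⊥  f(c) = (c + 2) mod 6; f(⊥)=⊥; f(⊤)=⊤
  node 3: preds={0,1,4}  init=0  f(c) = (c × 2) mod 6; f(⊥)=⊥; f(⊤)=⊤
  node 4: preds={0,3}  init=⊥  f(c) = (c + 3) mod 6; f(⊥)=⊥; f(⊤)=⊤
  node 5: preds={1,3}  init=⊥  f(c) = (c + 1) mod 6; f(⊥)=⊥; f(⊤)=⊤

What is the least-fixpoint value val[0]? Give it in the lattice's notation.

⊤

Iteration log — 11 steps:
  step 1. node 0  ⊔preds=0  new=⊤  old=3  +wl: 
  step 2. node 1  ⊔preds=0  new=0  old=⊥  +wl: 
  step 3. node 2  ⊔preds=0  new=2  old=⊥  +wl: 
  step 4. node 3  ⊔preds=⊤  new=⊤  old=0  +wl: 0,1
  step 5. node 4  ⊔preds=⊤  new=⊤  old=⊥  +wl: 2,3
  step 6. node 5  ⊔preds=⊤  new=⊤  old=⊥  +wl: 
  step 7. node 0  ⊔preds=⊤  new=⊤  stable
  step 8. node 1  ⊔preds=⊤  new=⊤  old=0  +wl: 5
  step 9. node 2  ⊔preds=⊤  new=⊤  old=2  +wl: 
  step 10. node 3  ⊔preds=⊤  new=⊤  stable
  step 11. node 5  ⊔preds=⊤  new=⊤  stable

Least fixpoint reached:
  node 0: ⊤
  node 1: ⊤
  node 2: ⊤
  node 3: ⊤
  node 4: ⊤
  node 5: ⊤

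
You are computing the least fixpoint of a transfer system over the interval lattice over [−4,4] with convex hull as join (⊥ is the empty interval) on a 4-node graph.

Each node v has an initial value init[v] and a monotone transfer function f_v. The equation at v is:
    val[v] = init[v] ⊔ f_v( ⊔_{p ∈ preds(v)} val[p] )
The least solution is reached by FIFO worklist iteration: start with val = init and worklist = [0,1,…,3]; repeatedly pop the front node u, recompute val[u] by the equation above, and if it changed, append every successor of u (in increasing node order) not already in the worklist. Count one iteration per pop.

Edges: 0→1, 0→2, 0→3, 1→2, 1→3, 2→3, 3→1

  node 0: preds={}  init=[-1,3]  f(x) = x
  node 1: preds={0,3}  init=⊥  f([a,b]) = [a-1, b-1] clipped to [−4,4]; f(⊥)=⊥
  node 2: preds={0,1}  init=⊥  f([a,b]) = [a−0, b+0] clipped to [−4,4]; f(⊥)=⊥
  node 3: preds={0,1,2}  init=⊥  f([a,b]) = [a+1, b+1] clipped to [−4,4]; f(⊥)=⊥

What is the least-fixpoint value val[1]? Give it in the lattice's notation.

[-2,3]

Iteration log — 7 steps:
  step 1. node 0  ⊔preds=⊥  new=[-1,3]  stable
  step 2. node 1  ⊔preds=[-1,3]  new=[-2,2]  old=⊥  +wl: 
  step 3. node 2  ⊔preds=[-2,3]  new=[-2,3]  old=⊥  +wl: 
  step 4. node 3  ⊔preds=[-2,3]  new=[-1,4]  old=⊥  +wl: 1
  step 5. node 1  ⊔preds=[-1,4]  new=[-2,3]  old=[-2,2]  +wl: 2,3
  step 6. node 2  ⊔preds=[-2,3]  new=[-2,3]  stable
  step 7. node 3  ⊔preds=[-2,3]  new=[-1,4]  stable

Least fixpoint reached:
  node 0: [-1,3]
  node 1: [-2,3]
  node 2: [-2,3]
  node 3: [-1,4]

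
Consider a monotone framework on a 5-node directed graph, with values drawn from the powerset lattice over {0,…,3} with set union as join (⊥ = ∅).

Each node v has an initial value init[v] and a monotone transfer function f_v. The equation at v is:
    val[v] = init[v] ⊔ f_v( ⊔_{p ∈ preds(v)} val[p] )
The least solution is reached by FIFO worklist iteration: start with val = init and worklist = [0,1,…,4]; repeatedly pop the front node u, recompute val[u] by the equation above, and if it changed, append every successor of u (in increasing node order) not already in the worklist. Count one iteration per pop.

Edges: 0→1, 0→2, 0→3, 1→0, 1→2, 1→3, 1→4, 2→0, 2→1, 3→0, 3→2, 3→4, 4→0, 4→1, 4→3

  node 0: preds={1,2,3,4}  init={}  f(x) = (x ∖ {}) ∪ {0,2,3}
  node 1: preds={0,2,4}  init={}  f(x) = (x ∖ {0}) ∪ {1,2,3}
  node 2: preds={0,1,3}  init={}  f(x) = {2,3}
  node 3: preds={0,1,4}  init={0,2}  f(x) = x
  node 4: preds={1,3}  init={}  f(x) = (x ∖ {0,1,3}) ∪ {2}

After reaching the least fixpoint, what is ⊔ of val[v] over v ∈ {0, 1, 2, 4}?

{0,1,2,3}

Trace (9 dequeues):
  [1] u=0 | in {0,2} | out {0,2,3} | prev {} | push {}
  [2] u=1 | in {0,2,3} | out {1,2,3} | prev {} | push {0}
  [3] u=2 | in {0,1,2,3} | out {2,3} | prev {} | push {1}
  [4] u=3 | in {0,1,2,3} | out {0,1,2,3} | prev {0,2} | push {2}
  [5] u=4 | in {0,1,2,3} | out {2} | prev {} | push {3}
  [6] u=0 | in {0,1,2,3} | out {0,1,2,3} | prev {0,2,3} | push {}
  [7] u=1 | in {0,1,2,3} | out {1,2,3} | ==
  [8] u=2 | in {0,1,2,3} | out {2,3} | ==
  [9] u=3 | in {0,1,2,3} | out {0,1,2,3} | ==

Converged values:
  [0] {0,1,2,3}
  [1] {1,2,3}
  [2] {2,3}
  [3] {0,1,2,3}
  [4] {2}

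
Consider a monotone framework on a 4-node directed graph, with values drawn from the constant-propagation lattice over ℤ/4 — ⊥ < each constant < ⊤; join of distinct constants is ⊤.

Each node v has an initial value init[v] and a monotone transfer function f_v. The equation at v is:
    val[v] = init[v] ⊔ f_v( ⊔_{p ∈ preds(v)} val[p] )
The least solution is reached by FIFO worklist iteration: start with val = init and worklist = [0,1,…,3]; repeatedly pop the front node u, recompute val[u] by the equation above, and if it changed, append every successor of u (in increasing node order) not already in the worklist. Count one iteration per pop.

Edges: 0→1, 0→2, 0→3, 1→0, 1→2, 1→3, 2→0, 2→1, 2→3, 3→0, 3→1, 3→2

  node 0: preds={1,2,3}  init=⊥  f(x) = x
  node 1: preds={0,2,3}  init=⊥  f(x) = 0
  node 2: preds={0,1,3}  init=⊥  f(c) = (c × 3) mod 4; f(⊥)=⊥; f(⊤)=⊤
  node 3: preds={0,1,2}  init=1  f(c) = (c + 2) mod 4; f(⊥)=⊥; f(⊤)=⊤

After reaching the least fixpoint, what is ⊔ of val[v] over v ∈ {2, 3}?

Trace (8 dequeues):
  [1] u=0 | in 1 | out 1 | prev ⊥ | push {}
  [2] u=1 | in 1 | out 0 | prev ⊥ | push {0}
  [3] u=2 | in ⊤ | out ⊤ | prev ⊥ | push {1}
  [4] u=3 | in ⊤ | out ⊤ | prev 1 | push {2}
  [5] u=0 | in ⊤ | out ⊤ | prev 1 | push {3}
  [6] u=1 | in ⊤ | out 0 | ==
  [7] u=2 | in ⊤ | out ⊤ | ==
  [8] u=3 | in ⊤ | out ⊤ | ==

Converged values:
  [0] ⊤
  [1] 0
  [2] ⊤
  [3] ⊤

⊤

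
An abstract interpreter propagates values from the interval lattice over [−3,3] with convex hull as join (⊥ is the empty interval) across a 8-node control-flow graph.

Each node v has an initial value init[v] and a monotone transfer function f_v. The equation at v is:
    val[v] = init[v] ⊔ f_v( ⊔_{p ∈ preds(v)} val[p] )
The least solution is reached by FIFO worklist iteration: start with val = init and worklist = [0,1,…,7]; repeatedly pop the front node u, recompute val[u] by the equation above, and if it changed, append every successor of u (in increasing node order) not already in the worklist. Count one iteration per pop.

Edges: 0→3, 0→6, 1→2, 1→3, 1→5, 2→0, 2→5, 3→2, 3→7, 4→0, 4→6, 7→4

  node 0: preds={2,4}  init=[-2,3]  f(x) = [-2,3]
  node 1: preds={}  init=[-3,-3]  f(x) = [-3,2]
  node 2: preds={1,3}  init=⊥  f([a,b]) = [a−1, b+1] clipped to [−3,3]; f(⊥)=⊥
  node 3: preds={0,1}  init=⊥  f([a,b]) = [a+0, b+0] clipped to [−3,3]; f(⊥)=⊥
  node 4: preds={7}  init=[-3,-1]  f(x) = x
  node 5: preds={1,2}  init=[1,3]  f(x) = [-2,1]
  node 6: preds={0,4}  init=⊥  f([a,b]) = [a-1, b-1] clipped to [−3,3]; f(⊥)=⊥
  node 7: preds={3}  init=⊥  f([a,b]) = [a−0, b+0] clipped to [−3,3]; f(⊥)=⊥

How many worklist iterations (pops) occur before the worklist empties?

Trace (13 dequeues):
  [1] u=0 | in [-3,-1] | out [-2,3] | ==
  [2] u=1 | in ⊥ | out [-3,2] | prev [-3,-3] | push {}
  [3] u=2 | in [-3,2] | out [-3,3] | prev ⊥ | push {0}
  [4] u=3 | in [-3,3] | out [-3,3] | prev ⊥ | push {2}
  [5] u=4 | in ⊥ | out [-3,-1] | ==
  [6] u=5 | in [-3,3] | out [-2,3] | prev [1,3] | push {}
  [7] u=6 | in [-3,3] | out [-3,2] | prev ⊥ | push {}
  [8] u=7 | in [-3,3] | out [-3,3] | prev ⊥ | push {4}
  [9] u=0 | in [-3,3] | out [-2,3] | ==
  [10] u=2 | in [-3,3] | out [-3,3] | ==
  [11] u=4 | in [-3,3] | out [-3,3] | prev [-3,-1] | push {0,6}
  [12] u=0 | in [-3,3] | out [-2,3] | ==
  [13] u=6 | in [-3,3] | out [-3,2] | ==

Converged values:
  [0] [-2,3]
  [1] [-3,2]
  [2] [-3,3]
  [3] [-3,3]
  [4] [-3,3]
  [5] [-2,3]
  [6] [-3,2]
  [7] [-3,3]

13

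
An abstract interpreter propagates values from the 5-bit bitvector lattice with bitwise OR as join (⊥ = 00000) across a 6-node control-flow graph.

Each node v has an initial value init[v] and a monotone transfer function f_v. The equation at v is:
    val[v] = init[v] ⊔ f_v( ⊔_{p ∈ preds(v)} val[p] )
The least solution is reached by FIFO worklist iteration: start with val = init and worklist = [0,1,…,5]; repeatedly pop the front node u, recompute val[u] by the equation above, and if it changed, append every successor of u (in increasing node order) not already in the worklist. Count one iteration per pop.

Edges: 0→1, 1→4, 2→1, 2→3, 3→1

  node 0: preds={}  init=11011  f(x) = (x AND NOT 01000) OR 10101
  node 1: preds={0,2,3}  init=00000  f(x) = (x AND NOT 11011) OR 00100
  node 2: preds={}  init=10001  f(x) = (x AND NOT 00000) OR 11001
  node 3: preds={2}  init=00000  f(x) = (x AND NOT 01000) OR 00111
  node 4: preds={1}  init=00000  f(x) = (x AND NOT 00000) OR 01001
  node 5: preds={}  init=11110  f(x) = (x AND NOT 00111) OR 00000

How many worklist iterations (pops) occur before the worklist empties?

Worklist (7 pops):
  #1 pop 0: in=00000 → 11111 (was 11011); enqueue []
  #2 pop 1: in=11111 → 00100 (was 00000); enqueue []
  #3 pop 2: in=00000 → 11001 (was 10001); enqueue [1]
  #4 pop 3: in=11001 → 10111 (was 00000); enqueue []
  #5 pop 4: in=00100 → 01101 (was 00000); enqueue []
  #6 pop 5: in=00000 → 11110 (no change)
  #7 pop 1: in=11111 → 00100 (no change)

Fixpoint:
  val[0] = 11111
  val[1] = 00100
  val[2] = 11001
  val[3] = 10111
  val[4] = 01101
  val[5] = 11110

7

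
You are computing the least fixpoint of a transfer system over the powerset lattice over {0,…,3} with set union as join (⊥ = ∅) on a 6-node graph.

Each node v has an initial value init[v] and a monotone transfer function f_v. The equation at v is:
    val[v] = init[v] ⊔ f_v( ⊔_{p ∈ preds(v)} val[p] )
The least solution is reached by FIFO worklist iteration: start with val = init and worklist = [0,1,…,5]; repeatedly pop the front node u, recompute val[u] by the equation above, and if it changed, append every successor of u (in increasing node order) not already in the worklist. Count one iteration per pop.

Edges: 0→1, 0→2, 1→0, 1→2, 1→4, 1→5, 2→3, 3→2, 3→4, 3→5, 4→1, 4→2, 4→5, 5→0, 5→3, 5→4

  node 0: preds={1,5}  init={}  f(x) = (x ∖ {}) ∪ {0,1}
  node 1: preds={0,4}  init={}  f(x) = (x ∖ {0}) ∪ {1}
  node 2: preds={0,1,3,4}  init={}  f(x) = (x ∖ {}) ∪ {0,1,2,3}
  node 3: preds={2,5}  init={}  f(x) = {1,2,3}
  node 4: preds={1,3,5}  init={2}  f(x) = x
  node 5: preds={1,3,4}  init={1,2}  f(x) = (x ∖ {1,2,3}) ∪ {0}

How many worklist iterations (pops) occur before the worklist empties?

Trace (15 dequeues):
  [1] u=0 | in {1,2} | out {0,1,2} | prev {} | push {}
  [2] u=1 | in {0,1,2} | out {1,2} | prev {} | push {0}
  [3] u=2 | in {0,1,2} | out {0,1,2,3} | prev {} | push {}
  [4] u=3 | in {0,1,2,3} | out {1,2,3} | prev {} | push {2}
  [5] u=4 | in {1,2,3} | out {1,2,3} | prev {2} | push {1}
  [6] u=5 | in {1,2,3} | out {0,1,2} | prev {1,2} | push {3,4}
  [7] u=0 | in {0,1,2} | out {0,1,2} | ==
  [8] u=2 | in {0,1,2,3} | out {0,1,2,3} | ==
  [9] u=1 | in {0,1,2,3} | out {1,2,3} | prev {1,2} | push {0,2,5}
  [10] u=3 | in {0,1,2,3} | out {1,2,3} | ==
  [11] u=4 | in {0,1,2,3} | out {0,1,2,3} | prev {1,2,3} | push {1}
  [12] u=0 | in {0,1,2,3} | out {0,1,2,3} | prev {0,1,2} | push {}
  [13] u=2 | in {0,1,2,3} | out {0,1,2,3} | ==
  [14] u=5 | in {0,1,2,3} | out {0,1,2} | ==
  [15] u=1 | in {0,1,2,3} | out {1,2,3} | ==

Converged values:
  [0] {0,1,2,3}
  [1] {1,2,3}
  [2] {0,1,2,3}
  [3] {1,2,3}
  [4] {0,1,2,3}
  [5] {0,1,2}

15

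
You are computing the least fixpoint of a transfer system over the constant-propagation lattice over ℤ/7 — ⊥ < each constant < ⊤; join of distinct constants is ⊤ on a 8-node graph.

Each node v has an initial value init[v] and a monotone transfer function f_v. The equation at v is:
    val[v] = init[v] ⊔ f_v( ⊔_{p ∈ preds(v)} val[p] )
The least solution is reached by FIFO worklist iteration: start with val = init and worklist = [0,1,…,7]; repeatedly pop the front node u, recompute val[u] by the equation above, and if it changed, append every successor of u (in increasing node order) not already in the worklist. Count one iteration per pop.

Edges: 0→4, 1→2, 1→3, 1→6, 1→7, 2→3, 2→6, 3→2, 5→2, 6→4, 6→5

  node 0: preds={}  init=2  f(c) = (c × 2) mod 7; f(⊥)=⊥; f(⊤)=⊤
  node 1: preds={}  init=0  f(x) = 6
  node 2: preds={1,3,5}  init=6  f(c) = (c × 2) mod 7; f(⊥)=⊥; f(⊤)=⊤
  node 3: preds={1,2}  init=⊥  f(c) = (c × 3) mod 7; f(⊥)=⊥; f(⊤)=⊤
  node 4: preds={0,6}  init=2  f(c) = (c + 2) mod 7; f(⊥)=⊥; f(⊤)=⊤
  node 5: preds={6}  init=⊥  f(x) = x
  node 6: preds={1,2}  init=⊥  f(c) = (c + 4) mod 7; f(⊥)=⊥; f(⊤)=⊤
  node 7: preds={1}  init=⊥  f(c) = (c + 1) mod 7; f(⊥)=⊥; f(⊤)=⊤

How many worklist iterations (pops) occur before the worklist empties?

12

Trace (12 dequeues):
  [1] u=0 | in ⊥ | out 2 | ==
  [2] u=1 | in ⊥ | out ⊤ | prev 0 | push {}
  [3] u=2 | in ⊤ | out ⊤ | prev 6 | push {}
  [4] u=3 | in ⊤ | out ⊤ | prev ⊥ | push {2}
  [5] u=4 | in 2 | out ⊤ | prev 2 | push {}
  [6] u=5 | in ⊥ | out ⊥ | ==
  [7] u=6 | in ⊤ | out ⊤ | prev ⊥ | push {4,5}
  [8] u=7 | in ⊤ | out ⊤ | prev ⊥ | push {}
  [9] u=2 | in ⊤ | out ⊤ | ==
  [10] u=4 | in ⊤ | out ⊤ | ==
  [11] u=5 | in ⊤ | out ⊤ | prev ⊥ | push {2}
  [12] u=2 | in ⊤ | out ⊤ | ==

Converged values:
  [0] 2
  [1] ⊤
  [2] ⊤
  [3] ⊤
  [4] ⊤
  [5] ⊤
  [6] ⊤
  [7] ⊤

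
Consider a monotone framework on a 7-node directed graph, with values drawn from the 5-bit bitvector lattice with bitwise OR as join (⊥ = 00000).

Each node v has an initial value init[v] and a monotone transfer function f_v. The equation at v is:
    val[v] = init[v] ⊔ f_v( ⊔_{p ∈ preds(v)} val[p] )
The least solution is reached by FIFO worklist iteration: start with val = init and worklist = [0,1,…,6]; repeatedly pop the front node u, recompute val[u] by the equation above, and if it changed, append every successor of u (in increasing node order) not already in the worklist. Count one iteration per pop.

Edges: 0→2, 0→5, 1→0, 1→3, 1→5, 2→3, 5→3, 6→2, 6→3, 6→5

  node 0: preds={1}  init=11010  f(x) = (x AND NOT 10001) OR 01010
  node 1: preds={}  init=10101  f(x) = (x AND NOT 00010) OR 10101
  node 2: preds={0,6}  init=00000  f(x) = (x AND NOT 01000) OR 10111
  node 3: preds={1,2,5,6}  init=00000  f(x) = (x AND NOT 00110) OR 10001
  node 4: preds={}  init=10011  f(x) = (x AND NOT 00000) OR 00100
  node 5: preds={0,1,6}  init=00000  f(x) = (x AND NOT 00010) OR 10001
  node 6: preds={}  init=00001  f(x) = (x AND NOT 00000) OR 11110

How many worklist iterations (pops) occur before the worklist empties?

10

Iteration log — 10 steps:
  step 1. node 0  ⊔preds=10101  new=11110  old=11010  +wl: 
  step 2. node 1  ⊔preds=00000  new=10101  stable
  step 3. node 2  ⊔preds=11111  new=10111  old=00000  +wl: 
  step 4. node 3  ⊔preds=10111  new=10001  old=00000  +wl: 
  step 5. node 4  ⊔preds=00000  new=10111  old=10011  +wl: 
  step 6. node 5  ⊔preds=11111  new=11101  old=00000  +wl: 3
  step 7. node 6  ⊔preds=00000  new=11111  old=00001  +wl: 2,5
  step 8. node 3  ⊔preds=11111  new=11001  old=10001  +wl: 
  step 9. node 2  ⊔preds=11111  new=10111  stable
  step 10. node 5  ⊔preds=11111  new=11101  stable

Least fixpoint reached:
  node 0: 11110
  node 1: 10101
  node 2: 10111
  node 3: 11001
  node 4: 10111
  node 5: 11101
  node 6: 11111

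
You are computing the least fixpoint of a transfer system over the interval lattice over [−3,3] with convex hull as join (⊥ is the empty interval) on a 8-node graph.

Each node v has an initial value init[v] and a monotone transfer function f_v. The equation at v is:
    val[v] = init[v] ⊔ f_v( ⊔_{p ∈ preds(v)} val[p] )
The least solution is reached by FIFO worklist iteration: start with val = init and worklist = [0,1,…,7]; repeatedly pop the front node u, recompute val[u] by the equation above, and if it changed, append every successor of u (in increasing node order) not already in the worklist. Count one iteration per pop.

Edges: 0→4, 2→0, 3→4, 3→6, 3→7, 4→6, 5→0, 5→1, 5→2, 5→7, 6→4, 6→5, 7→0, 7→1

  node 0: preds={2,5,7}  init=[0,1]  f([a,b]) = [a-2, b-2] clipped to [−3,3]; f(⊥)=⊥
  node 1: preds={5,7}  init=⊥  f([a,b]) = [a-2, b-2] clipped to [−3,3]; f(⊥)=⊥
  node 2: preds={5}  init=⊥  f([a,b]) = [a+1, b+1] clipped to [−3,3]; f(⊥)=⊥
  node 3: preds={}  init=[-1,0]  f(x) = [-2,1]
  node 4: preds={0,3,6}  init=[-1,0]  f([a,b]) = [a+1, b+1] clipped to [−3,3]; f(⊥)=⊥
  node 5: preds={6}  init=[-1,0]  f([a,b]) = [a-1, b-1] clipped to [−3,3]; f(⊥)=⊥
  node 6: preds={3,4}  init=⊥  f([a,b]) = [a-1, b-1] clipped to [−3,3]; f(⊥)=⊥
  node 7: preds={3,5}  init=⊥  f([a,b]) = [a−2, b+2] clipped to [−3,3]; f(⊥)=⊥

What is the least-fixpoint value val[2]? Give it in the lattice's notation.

[-2,1]

Iteration log — 16 steps:
  step 1. node 0  ⊔preds=[-1,0]  new=[-3,1]  old=[0,1]  +wl: 
  step 2. node 1  ⊔preds=[-1,0]  new=[-3,-2]  old=⊥  +wl: 
  step 3. node 2  ⊔preds=[-1,0]  new=[0,1]  old=⊥  +wl: 0
  step 4. node 3  ⊔preds=⊥  new=[-2,1]  old=[-1,0]  +wl: 
  step 5. node 4  ⊔preds=[-3,1]  new=[-2,2]  old=[-1,0]  +wl: 
  step 6. node 5  ⊔preds=⊥  new=[-1,0]  stable
  step 7. node 6  ⊔preds=[-2,2]  new=[-3,1]  old=⊥  +wl: 4,5
  step 8. node 7  ⊔preds=[-2,1]  new=[-3,3]  old=⊥  +wl: 1
  step 9. node 0  ⊔preds=[-3,3]  new=[-3,1]  stable
  step 10. node 4  ⊔preds=[-3,1]  new=[-2,2]  stable
  step 11. node 5  ⊔preds=[-3,1]  new=[-3,0]  old=[-1,0]  +wl: 0,2,7
  step 12. node 1  ⊔preds=[-3,3]  new=[-3,1]  old=[-3,-2]  +wl: 
  step 13. node 0  ⊔preds=[-3,3]  new=[-3,1]  stable
  step 14. node 2  ⊔preds=[-3,0]  new=[-2,1]  old=[0,1]  +wl: 0
  step 15. node 7  ⊔preds=[-3,1]  new=[-3,3]  stable
  step 16. node 0  ⊔preds=[-3,3]  new=[-3,1]  stable

Least fixpoint reached:
  node 0: [-3,1]
  node 1: [-3,1]
  node 2: [-2,1]
  node 3: [-2,1]
  node 4: [-2,2]
  node 5: [-3,0]
  node 6: [-3,1]
  node 7: [-3,3]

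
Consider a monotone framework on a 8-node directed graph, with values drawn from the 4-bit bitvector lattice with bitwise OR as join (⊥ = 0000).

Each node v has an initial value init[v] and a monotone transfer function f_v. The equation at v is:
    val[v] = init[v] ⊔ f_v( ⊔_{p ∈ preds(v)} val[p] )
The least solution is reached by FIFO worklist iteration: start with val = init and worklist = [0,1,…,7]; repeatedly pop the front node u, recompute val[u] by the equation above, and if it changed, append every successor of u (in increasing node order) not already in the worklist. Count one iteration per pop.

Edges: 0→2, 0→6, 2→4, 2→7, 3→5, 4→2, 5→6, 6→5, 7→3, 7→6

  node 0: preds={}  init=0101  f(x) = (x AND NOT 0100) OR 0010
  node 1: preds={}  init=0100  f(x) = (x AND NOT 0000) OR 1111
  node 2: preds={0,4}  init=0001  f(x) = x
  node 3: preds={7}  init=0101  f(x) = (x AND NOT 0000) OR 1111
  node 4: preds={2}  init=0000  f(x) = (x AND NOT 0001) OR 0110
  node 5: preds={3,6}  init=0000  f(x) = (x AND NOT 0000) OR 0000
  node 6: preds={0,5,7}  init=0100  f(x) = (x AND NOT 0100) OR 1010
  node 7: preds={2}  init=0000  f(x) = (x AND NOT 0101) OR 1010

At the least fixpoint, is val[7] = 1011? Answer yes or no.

Worklist (12 pops):
  #1 pop 0: in=0000 → 0111 (was 0101); enqueue []
  #2 pop 1: in=0000 → 1111 (was 0100); enqueue []
  #3 pop 2: in=0111 → 0111 (was 0001); enqueue []
  #4 pop 3: in=0000 → 1111 (was 0101); enqueue []
  #5 pop 4: in=0111 → 0110 (was 0000); enqueue [2]
  #6 pop 5: in=1111 → 1111 (was 0000); enqueue []
  #7 pop 6: in=1111 → 1111 (was 0100); enqueue [5]
  #8 pop 7: in=0111 → 1010 (was 0000); enqueue [3,6]
  #9 pop 2: in=0111 → 0111 (no change)
  #10 pop 5: in=1111 → 1111 (no change)
  #11 pop 3: in=1010 → 1111 (no change)
  #12 pop 6: in=1111 → 1111 (no change)

Fixpoint:
  val[0] = 0111
  val[1] = 1111
  val[2] = 0111
  val[3] = 1111
  val[4] = 0110
  val[5] = 1111
  val[6] = 1111
  val[7] = 1010

no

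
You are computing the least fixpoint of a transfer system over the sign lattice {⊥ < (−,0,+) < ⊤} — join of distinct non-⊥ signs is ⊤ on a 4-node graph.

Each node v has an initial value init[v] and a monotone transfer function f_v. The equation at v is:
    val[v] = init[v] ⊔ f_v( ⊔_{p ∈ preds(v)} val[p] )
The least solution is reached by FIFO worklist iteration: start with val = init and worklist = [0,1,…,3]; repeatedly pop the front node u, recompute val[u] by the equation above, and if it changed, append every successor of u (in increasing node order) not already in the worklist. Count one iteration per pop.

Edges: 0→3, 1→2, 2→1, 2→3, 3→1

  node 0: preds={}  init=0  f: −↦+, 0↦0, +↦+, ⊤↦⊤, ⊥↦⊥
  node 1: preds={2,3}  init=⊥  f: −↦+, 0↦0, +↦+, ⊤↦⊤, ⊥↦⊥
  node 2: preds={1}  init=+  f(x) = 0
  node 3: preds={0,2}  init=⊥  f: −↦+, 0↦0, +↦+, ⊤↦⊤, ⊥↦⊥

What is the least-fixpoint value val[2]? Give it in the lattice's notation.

Iteration log — 6 steps:
  step 1. node 0  ⊔preds=⊥  new=0  stable
  step 2. node 1  ⊔preds=+  new=+  old=⊥  +wl: 
  step 3. node 2  ⊔preds=+  new=⊤  old=+  +wl: 1
  step 4. node 3  ⊔preds=⊤  new=⊤  old=⊥  +wl: 
  step 5. node 1  ⊔preds=⊤  new=⊤  old=+  +wl: 2
  step 6. node 2  ⊔preds=⊤  new=⊤  stable

Least fixpoint reached:
  node 0: 0
  node 1: ⊤
  node 2: ⊤
  node 3: ⊤

⊤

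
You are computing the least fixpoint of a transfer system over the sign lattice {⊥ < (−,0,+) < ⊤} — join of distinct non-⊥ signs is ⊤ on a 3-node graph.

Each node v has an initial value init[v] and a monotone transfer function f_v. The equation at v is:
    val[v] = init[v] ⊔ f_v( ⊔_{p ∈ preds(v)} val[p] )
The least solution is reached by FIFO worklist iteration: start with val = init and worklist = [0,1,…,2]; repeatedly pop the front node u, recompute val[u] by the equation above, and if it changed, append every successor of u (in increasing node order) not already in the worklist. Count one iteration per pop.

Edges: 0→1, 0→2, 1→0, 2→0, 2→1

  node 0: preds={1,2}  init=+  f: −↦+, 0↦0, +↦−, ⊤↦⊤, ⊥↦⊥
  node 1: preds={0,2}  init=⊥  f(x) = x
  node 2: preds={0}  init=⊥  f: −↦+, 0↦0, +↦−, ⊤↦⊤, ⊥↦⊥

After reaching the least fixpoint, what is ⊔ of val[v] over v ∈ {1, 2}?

Trace (8 dequeues):
  [1] u=0 | in ⊥ | out + | ==
  [2] u=1 | in + | out + | prev ⊥ | push {0}
  [3] u=2 | in + | out − | prev ⊥ | push {1}
  [4] u=0 | in ⊤ | out ⊤ | prev + | push {2}
  [5] u=1 | in ⊤ | out ⊤ | prev + | push {0}
  [6] u=2 | in ⊤ | out ⊤ | prev − | push {1}
  [7] u=0 | in ⊤ | out ⊤ | ==
  [8] u=1 | in ⊤ | out ⊤ | ==

Converged values:
  [0] ⊤
  [1] ⊤
  [2] ⊤

⊤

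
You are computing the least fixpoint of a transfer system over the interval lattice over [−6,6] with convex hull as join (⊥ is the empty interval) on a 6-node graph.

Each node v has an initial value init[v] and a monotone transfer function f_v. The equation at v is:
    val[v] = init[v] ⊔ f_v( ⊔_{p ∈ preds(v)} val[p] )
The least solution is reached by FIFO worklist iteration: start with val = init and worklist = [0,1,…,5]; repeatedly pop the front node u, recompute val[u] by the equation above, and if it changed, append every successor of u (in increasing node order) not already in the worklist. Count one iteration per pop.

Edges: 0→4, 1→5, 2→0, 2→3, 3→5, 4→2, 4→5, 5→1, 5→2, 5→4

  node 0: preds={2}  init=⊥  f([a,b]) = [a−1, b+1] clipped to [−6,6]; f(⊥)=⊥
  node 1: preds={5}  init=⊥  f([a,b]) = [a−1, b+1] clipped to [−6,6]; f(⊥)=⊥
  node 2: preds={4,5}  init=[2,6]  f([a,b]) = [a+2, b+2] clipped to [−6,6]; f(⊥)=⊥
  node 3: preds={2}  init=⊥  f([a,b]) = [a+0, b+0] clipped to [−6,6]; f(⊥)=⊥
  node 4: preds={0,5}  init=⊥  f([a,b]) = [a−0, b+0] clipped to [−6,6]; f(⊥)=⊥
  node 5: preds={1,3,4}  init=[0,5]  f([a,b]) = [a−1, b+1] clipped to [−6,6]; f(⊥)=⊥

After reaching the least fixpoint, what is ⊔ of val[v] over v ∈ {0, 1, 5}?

Worklist (27 pops):
  #1 pop 0: in=[2,6] → [1,6] (was ⊥); enqueue []
  #2 pop 1: in=[0,5] → [-1,6] (was ⊥); enqueue []
  #3 pop 2: in=[0,5] → [2,6] (no change)
  #4 pop 3: in=[2,6] → [2,6] (was ⊥); enqueue []
  #5 pop 4: in=[0,6] → [0,6] (was ⊥); enqueue [2]
  #6 pop 5: in=[-1,6] → [-2,6] (was [0,5]); enqueue [1,4]
  #7 pop 2: in=[-2,6] → [0,6] (was [2,6]); enqueue [0,3]
  #8 pop 1: in=[-2,6] → [-3,6] (was [-1,6]); enqueue [5]
  #9 pop 4: in=[-2,6] → [-2,6] (was [0,6]); enqueue [2]
  #10 pop 0: in=[0,6] → [-1,6] (was [1,6]); enqueue [4]
  #11 pop 3: in=[0,6] → [0,6] (was [2,6]); enqueue []
  #12 pop 5: in=[-3,6] → [-4,6] (was [-2,6]); enqueue [1]
  #13 pop 2: in=[-4,6] → [-2,6] (was [0,6]); enqueue [0,3]
  #14 pop 4: in=[-4,6] → [-4,6] (was [-2,6]); enqueue [2,5]
  #15 pop 1: in=[-4,6] → [-5,6] (was [-3,6]); enqueue []
  #16 pop 0: in=[-2,6] → [-3,6] (was [-1,6]); enqueue [4]
  #17 pop 3: in=[-2,6] → [-2,6] (was [0,6]); enqueue []
  #18 pop 2: in=[-4,6] → [-2,6] (no change)
  #19 pop 5: in=[-5,6] → [-6,6] (was [-4,6]); enqueue [1,2]
  #20 pop 4: in=[-6,6] → [-6,6] (was [-4,6]); enqueue [5]
  #21 pop 1: in=[-6,6] → [-6,6] (was [-5,6]); enqueue []
  #22 pop 2: in=[-6,6] → [-4,6] (was [-2,6]); enqueue [0,3]
  #23 pop 5: in=[-6,6] → [-6,6] (no change)
  #24 pop 0: in=[-4,6] → [-5,6] (was [-3,6]); enqueue [4]
  #25 pop 3: in=[-4,6] → [-4,6] (was [-2,6]); enqueue [5]
  #26 pop 4: in=[-6,6] → [-6,6] (no change)
  #27 pop 5: in=[-6,6] → [-6,6] (no change)

Fixpoint:
  val[0] = [-5,6]
  val[1] = [-6,6]
  val[2] = [-4,6]
  val[3] = [-4,6]
  val[4] = [-6,6]
  val[5] = [-6,6]

[-6,6]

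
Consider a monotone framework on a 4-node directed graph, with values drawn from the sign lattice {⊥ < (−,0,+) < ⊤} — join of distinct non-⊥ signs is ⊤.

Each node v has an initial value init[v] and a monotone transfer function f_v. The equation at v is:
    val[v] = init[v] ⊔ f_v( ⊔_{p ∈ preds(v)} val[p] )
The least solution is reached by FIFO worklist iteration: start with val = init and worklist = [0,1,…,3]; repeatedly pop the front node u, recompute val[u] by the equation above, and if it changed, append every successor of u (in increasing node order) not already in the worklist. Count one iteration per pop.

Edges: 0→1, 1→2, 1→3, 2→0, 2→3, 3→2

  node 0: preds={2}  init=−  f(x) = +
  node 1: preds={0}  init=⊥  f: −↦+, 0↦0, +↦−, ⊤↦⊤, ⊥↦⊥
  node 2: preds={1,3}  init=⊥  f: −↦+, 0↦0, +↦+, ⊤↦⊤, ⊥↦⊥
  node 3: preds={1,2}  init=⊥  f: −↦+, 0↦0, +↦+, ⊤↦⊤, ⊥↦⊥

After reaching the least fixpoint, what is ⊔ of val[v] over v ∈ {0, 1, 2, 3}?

⊤

Iteration log — 6 steps:
  step 1. node 0  ⊔preds=⊥  new=⊤  old=−  +wl: 
  step 2. node 1  ⊔preds=⊤  new=⊤  old=⊥  +wl: 
  step 3. node 2  ⊔preds=⊤  new=⊤  old=⊥  +wl: 0
  step 4. node 3  ⊔preds=⊤  new=⊤  old=⊥  +wl: 2
  step 5. node 0  ⊔preds=⊤  new=⊤  stable
  step 6. node 2  ⊔preds=⊤  new=⊤  stable

Least fixpoint reached:
  node 0: ⊤
  node 1: ⊤
  node 2: ⊤
  node 3: ⊤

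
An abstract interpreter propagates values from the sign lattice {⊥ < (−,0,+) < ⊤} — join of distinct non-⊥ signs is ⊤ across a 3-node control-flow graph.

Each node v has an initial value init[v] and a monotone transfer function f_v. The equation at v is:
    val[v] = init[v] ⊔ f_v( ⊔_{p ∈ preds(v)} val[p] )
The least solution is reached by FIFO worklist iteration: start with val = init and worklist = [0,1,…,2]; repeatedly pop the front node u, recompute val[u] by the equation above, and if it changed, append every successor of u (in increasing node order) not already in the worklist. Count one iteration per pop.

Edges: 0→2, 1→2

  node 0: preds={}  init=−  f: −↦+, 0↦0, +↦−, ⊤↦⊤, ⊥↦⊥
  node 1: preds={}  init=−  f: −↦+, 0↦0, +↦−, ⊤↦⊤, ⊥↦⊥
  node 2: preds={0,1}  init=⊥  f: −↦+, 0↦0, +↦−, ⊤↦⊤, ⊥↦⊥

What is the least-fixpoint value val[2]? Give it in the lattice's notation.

Iteration log — 3 steps:
  step 1. node 0  ⊔preds=⊥  new=−  stable
  step 2. node 1  ⊔preds=⊥  new=−  stable
  step 3. node 2  ⊔preds=−  new=+  old=⊥  +wl: 

Least fixpoint reached:
  node 0: −
  node 1: −
  node 2: +

+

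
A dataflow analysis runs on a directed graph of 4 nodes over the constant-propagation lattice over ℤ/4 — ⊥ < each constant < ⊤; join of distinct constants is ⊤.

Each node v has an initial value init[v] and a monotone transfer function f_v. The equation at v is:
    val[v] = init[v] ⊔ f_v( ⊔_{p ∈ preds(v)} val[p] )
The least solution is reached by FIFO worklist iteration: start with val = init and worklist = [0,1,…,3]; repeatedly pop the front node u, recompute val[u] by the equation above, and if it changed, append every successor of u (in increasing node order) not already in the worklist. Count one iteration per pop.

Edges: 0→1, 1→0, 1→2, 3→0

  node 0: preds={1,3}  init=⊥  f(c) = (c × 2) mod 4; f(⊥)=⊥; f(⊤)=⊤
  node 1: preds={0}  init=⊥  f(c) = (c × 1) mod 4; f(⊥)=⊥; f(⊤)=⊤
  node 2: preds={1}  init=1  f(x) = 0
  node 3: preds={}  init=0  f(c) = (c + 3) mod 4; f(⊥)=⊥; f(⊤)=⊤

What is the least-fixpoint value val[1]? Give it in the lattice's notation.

Worklist (5 pops):
  #1 pop 0: in=0 → 0 (was ⊥); enqueue []
  #2 pop 1: in=0 → 0 (was ⊥); enqueue [0]
  #3 pop 2: in=0 → ⊤ (was 1); enqueue []
  #4 pop 3: in=⊥ → 0 (no change)
  #5 pop 0: in=0 → 0 (no change)

Fixpoint:
  val[0] = 0
  val[1] = 0
  val[2] = ⊤
  val[3] = 0

0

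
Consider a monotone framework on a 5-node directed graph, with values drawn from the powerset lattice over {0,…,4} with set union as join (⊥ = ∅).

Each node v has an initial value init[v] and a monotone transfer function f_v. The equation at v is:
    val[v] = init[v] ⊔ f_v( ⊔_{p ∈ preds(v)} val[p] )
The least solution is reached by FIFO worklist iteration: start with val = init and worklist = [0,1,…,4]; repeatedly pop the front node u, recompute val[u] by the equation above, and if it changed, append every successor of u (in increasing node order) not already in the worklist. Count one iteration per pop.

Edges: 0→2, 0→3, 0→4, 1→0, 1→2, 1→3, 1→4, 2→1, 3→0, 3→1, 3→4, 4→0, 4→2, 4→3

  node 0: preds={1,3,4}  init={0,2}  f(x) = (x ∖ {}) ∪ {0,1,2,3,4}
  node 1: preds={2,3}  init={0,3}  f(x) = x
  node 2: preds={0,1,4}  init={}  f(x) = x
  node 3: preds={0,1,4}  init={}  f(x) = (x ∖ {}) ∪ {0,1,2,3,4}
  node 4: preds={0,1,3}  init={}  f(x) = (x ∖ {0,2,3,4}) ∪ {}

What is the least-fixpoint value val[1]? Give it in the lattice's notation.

Iteration log — 10 steps:
  step 1. node 0  ⊔preds={0,3}  new={0,1,2,3,4}  old={0,2}  +wl: 
  step 2. node 1  ⊔preds={}  new={0,3}  stable
  step 3. node 2  ⊔preds={0,1,2,3,4}  new={0,1,2,3,4}  old={}  +wl: 1
  step 4. node 3  ⊔preds={0,1,2,3,4}  new={0,1,2,3,4}  old={}  +wl: 0
  step 5. node 4  ⊔preds={0,1,2,3,4}  new={1}  old={}  +wl: 2,3
  step 6. node 1  ⊔preds={0,1,2,3,4}  new={0,1,2,3,4}  old={0,3}  +wl: 4
  step 7. node 0  ⊔preds={0,1,2,3,4}  new={0,1,2,3,4}  stable
  step 8. node 2  ⊔preds={0,1,2,3,4}  new={0,1,2,3,4}  stable
  step 9. node 3  ⊔preds={0,1,2,3,4}  new={0,1,2,3,4}  stable
  step 10. node 4  ⊔preds={0,1,2,3,4}  new={1}  stable

Least fixpoint reached:
  node 0: {0,1,2,3,4}
  node 1: {0,1,2,3,4}
  node 2: {0,1,2,3,4}
  node 3: {0,1,2,3,4}
  node 4: {1}

{0,1,2,3,4}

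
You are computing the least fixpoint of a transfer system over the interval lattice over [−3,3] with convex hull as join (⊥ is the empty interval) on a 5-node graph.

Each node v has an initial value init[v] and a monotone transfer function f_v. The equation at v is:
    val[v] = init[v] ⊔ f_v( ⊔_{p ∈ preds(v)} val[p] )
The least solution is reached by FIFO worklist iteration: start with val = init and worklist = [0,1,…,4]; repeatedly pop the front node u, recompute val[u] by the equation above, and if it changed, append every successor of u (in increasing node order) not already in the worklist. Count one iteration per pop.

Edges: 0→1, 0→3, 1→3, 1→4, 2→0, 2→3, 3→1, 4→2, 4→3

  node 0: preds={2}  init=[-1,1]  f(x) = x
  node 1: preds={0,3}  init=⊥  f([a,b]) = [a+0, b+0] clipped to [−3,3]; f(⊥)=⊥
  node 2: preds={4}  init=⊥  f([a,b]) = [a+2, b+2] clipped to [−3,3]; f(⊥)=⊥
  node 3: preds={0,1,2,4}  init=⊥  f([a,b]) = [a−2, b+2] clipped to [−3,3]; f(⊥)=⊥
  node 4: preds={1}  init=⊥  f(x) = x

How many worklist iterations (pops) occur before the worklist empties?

Iteration log — 14 steps:
  step 1. node 0  ⊔preds=⊥  new=[-1,1]  stable
  step 2. node 1  ⊔preds=[-1,1]  new=[-1,1]  old=⊥  +wl: 
  step 3. node 2  ⊔preds=⊥  new=⊥  stable
  step 4. node 3  ⊔preds=[-1,1]  new=[-3,3]  old=⊥  +wl: 1
  step 5. node 4  ⊔preds=[-1,1]  new=[-1,1]  old=⊥  +wl: 2,3
  step 6. node 1  ⊔preds=[-3,3]  new=[-3,3]  old=[-1,1]  +wl: 4
  step 7. node 2  ⊔preds=[-1,1]  new=[1,3]  old=⊥  +wl: 0
  step 8. node 3  ⊔preds=[-3,3]  new=[-3,3]  stable
  step 9. node 4  ⊔preds=[-3,3]  new=[-3,3]  old=[-1,1]  +wl: 2,3
  step 10. node 0  ⊔preds=[1,3]  new=[-1,3]  old=[-1,1]  +wl: 1
  step 11. node 2  ⊔preds=[-3,3]  new=[-1,3]  old=[1,3]  +wl: 0
  step 12. node 3  ⊔preds=[-3,3]  new=[-3,3]  stable
  step 13. node 1  ⊔preds=[-3,3]  new=[-3,3]  stable
  step 14. node 0  ⊔preds=[-1,3]  new=[-1,3]  stable

Least fixpoint reached:
  node 0: [-1,3]
  node 1: [-3,3]
  node 2: [-1,3]
  node 3: [-3,3]
  node 4: [-3,3]

14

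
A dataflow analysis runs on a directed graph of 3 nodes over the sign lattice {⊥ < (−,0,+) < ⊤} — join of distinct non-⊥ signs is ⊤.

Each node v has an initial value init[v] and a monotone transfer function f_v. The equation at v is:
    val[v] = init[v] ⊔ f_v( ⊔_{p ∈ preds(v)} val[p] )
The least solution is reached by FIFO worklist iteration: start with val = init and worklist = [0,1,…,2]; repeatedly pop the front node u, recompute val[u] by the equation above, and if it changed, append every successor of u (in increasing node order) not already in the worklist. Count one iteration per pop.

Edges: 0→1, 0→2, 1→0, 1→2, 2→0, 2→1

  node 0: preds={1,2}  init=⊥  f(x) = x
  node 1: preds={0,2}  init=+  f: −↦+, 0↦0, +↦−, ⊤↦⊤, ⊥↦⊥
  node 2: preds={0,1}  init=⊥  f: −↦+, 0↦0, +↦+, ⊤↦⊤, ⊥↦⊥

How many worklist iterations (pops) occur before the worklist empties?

Trace (6 dequeues):
  [1] u=0 | in + | out + | prev ⊥ | push {}
  [2] u=1 | in + | out ⊤ | prev + | push {0}
  [3] u=2 | in ⊤ | out ⊤ | prev ⊥ | push {1}
  [4] u=0 | in ⊤ | out ⊤ | prev + | push {2}
  [5] u=1 | in ⊤ | out ⊤ | ==
  [6] u=2 | in ⊤ | out ⊤ | ==

Converged values:
  [0] ⊤
  [1] ⊤
  [2] ⊤

6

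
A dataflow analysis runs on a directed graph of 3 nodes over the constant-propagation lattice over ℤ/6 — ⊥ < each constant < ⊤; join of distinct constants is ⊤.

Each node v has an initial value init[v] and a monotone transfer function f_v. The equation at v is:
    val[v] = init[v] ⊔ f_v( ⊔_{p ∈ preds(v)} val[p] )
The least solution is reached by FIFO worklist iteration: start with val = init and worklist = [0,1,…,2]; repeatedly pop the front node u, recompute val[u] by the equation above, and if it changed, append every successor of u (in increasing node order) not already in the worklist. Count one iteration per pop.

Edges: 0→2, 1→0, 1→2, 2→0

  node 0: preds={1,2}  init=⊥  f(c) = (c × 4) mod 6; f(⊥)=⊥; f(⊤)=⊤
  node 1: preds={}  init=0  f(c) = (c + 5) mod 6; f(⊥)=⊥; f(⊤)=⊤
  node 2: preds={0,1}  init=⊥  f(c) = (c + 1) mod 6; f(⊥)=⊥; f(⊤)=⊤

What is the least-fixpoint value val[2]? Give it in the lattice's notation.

Iteration log — 6 steps:
  step 1. node 0  ⊔preds=0  new=0  old=⊥  +wl: 
  step 2. node 1  ⊔preds=⊥  new=0  stable
  step 3. node 2  ⊔preds=0  new=1  old=⊥  +wl: 0
  step 4. node 0  ⊔preds=⊤  new=⊤  old=0  +wl: 2
  step 5. node 2  ⊔preds=⊤  new=⊤  old=1  +wl: 0
  step 6. node 0  ⊔preds=⊤  new=⊤  stable

Least fixpoint reached:
  node 0: ⊤
  node 1: 0
  node 2: ⊤

⊤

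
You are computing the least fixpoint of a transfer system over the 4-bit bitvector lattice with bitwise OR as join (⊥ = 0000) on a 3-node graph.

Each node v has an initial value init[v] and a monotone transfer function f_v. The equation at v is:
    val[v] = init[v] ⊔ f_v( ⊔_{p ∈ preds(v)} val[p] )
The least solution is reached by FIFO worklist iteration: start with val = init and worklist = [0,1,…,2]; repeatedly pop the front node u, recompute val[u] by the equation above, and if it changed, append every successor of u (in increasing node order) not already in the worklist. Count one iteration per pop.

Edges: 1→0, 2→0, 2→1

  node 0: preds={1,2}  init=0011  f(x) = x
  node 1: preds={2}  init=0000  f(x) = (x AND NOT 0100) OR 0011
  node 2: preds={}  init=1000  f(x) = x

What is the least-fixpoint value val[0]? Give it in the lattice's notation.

1011

Trace (4 dequeues):
  [1] u=0 | in 1000 | out 1011 | prev 0011 | push {}
  [2] u=1 | in 1000 | out 1011 | prev 0000 | push {0}
  [3] u=2 | in 0000 | out 1000 | ==
  [4] u=0 | in 1011 | out 1011 | ==

Converged values:
  [0] 1011
  [1] 1011
  [2] 1000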